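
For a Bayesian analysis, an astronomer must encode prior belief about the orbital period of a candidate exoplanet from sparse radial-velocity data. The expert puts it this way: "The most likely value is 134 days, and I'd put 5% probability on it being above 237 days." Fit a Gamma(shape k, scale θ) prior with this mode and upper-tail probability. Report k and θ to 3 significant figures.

k ≈ 9.58, θ ≈ 15.6

Gamma(k,θ) with k>1 has mode (k−1)θ, so θ = 134/(k−1).
Need P(X < 237) = 0.95 with θ tied to k this way. Start at k = 2, θ = 134: P(X<237) ≈ 0.528.
Too low — raise k to concentrate. Iterating converges to k ≈ 9.58.
Then θ = 134/(9.58−1) ≈ 15.6.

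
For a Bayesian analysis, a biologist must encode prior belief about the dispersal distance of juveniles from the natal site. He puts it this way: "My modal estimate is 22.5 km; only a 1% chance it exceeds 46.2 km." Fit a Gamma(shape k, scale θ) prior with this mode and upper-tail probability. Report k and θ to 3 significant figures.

Gamma(k,θ) with k>1 has mode (k−1)θ, so θ = 22.5/(k−1).
Need P(X < 46.2) = 0.99 with θ tied to k this way. Start at k = 2, θ = 22.5: P(X<46.2) ≈ 0.608.
Too low — raise k to concentrate. Iterating converges to k ≈ 10.4.
Then θ = 22.5/(10.4−1) ≈ 2.38.

k ≈ 10.4, θ ≈ 2.38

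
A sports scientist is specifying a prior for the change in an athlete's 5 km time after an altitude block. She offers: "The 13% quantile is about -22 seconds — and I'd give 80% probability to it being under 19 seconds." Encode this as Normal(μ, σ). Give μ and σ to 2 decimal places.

For Normal(μ,σ), the p-quantile is μ + z_p·σ. Here z_{0.13} = -1.126, z_{0.8} = 0.8416.
So -22 = μ − 1.126σ and 19 = μ + 0.8416σ.
Subtracting: σ = (19 − -22)/(0.8416 − (-1.126)) = 20.83.
Then μ = -22 − (-1.126)·20.83 = 1.47.

μ = 1.47, σ = 20.83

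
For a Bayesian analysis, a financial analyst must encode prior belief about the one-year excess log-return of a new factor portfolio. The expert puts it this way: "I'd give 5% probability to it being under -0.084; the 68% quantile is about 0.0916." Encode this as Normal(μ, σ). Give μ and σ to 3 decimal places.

The p-quantile of Normal(μ,σ) is μ + z_p·σ, with z_{0.05} = -1.645 and z_{0.68} = 0.4677.
Eliminate σ: μ = (z₂·x₁ − z₁·x₂)/(z₂ − z₁) = (0.4677·-0.084 − (-1.645)·0.0916)/2.113 = 0.053.
Then σ = (x₂ − x₁)/(z₂ − z₁) = (0.0916 − -0.084)/2.113 = 0.083.

μ = 0.053, σ = 0.083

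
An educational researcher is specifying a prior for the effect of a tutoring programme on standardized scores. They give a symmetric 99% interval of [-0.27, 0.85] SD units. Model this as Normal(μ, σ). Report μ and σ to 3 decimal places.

A symmetric 99% interval runs μ ± z·σ with z = 2.576.
Half-width = 0.56, so σ = 0.56/2.576 = 0.217.
μ is the interval midpoint, 0.290.

μ = 0.290, σ = 0.217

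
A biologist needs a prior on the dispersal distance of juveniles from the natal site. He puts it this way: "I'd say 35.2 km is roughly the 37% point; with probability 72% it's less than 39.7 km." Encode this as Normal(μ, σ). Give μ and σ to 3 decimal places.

μ = 36.833, σ = 4.920

The p-quantile of Normal(μ,σ) is μ + z_p·σ, with z_{0.37} = -0.3319 and z_{0.72} = 0.5828.
Eliminate σ: μ = (z₂·x₁ − z₁·x₂)/(z₂ − z₁) = (0.5828·35.2 − (-0.3319)·39.7)/0.9147 = 36.833.
Then σ = (x₂ − x₁)/(z₂ − z₁) = (39.7 − 35.2)/0.9147 = 4.920.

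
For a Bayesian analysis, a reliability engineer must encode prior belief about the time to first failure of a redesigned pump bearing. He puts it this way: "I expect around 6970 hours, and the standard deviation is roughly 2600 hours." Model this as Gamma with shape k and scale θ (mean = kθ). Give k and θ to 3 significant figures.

For Gamma(k, scale θ): mean = kθ, variance = kθ², so CV = 1/√k.
CV = SD/mean = 2600/6970 = 0.373, hence k = 1/CV² = 7.19.
Then θ = mean/k = 6970/7.19 = 970.

k ≈ 7.19, θ ≈ 970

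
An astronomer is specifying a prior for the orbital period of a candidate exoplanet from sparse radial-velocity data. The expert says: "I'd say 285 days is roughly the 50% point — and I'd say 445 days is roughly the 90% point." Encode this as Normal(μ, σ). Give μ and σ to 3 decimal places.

μ = 285.000, σ = 124.849

For Normal(μ,σ), the p-quantile is μ + z_p·σ. Here z_{0.5} = 0, z_{0.9} = 1.282.
So 285 = μ + 0σ and 445 = μ + 1.282σ.
Subtracting: σ = (445 − 285)/(1.282 − (0)) = 124.849.
Then μ = 285 − (0)·124.849 = 285.000.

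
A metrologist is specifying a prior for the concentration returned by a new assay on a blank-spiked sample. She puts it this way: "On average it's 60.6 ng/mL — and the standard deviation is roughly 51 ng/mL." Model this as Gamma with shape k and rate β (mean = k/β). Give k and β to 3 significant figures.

k ≈ 1.41, β ≈ 0.0233

For Gamma(k, rate β): mean = k/β, variance = k/β², so CV = 1/√k.
CV = SD/mean = 51/60.6 = 0.8416, hence k = 1/CV² = 1.41.
Then β = k/mean = 1.41/60.6 = 0.0233.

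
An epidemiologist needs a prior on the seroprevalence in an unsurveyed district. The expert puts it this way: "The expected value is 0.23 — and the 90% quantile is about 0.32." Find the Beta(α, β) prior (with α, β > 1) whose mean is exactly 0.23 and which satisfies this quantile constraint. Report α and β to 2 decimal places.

With mean 0.23 fixed, write α = 0.23s, β = 0.77s where s = α+β.
Need P(θ < 0.32) = 0.9 under Beta(0.23s, 0.77s). Normal approximation: (q−m)/√(m(1−m)/s) ≈ z_{0.9} = 1.28, so s ≈ 0.23·0.77·(1.28)²/(0.32−0.23)² = 35.9.
At s = 35.9: P(θ<0.32) ≈ 0.895. Adjusting to match 0.9 gives s ≈ 37.75.
So α = 0.23·37.75 ≈ 8.68, β = 0.77·37.75 ≈ 29.07.

α ≈ 8.68, β ≈ 29.07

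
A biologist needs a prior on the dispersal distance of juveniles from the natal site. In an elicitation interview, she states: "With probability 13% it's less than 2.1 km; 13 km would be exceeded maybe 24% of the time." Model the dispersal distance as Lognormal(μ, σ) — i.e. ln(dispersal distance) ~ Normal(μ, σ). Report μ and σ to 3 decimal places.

If T ~ Lognormal(μ,σ) then ln T ~ Normal(μ,σ), so the p-quantile of ln T is μ + z_p·σ.
ln(2.1) = 0.7419 and ln(13) = 2.565; z_{0.13} = -1.126, z_{0.76} = 0.7063.
σ = (2.565 − 0.7419)/(0.7063 − (-1.126)) = 0.995.
μ = 0.7419 − (-1.126)·0.995 = 1.862.

μ ≈ 1.862, σ ≈ 0.995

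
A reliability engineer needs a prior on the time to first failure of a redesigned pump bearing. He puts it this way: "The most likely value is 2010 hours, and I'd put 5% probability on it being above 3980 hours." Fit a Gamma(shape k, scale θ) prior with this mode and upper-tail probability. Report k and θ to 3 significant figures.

Gamma(k,θ) with k>1 has mode (k−1)θ, so θ = 2010/(k−1).
Need P(X < 3980) = 0.95 with θ tied to k this way. Start at k = 2, θ = 2010: P(X<3980) ≈ 0.589.
Too low — raise k to concentrate. Iterating converges to k ≈ 6.94.
Then θ = 2010/(6.94−1) ≈ 338.

k ≈ 6.94, θ ≈ 338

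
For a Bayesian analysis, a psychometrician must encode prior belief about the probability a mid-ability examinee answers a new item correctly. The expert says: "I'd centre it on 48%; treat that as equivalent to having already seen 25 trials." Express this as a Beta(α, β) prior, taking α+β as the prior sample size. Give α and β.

α = 12, β = 13

Under the effective-sample-size interpretation, Beta(α, β) has prior mean α/(α+β) and prior sample size α+β.
So α+β = 25 and α/(α+β) = 0.48, giving α = 0.48·25 = 12 and β = 25 − 12 = 13.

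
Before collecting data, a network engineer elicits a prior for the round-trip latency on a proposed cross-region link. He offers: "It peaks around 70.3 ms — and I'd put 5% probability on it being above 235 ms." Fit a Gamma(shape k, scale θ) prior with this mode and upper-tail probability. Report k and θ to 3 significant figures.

Gamma(k,θ) with k>1 has mode (k−1)θ, so θ = 70.3/(k−1).
Need P(X < 235) = 0.95 with θ tied to k this way. Start at k = 2, θ = 70.3: P(X<235) ≈ 0.847.
Too low — raise k to concentrate. Iterating converges to k ≈ 2.79.
Then θ = 70.3/(2.79−1) ≈ 39.3.

k ≈ 2.79, θ ≈ 39.3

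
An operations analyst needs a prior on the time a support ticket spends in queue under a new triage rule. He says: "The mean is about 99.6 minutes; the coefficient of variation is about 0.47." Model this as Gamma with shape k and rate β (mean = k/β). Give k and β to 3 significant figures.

k ≈ 4.53, β ≈ 0.0455

For Gamma(k, rate β): mean = k/β, variance = k/β², so CV = 1/√k.
CV = 0.47, hence k = 1/CV² = 4.53.
Then β = k/mean = 4.53/99.6 = 0.0455.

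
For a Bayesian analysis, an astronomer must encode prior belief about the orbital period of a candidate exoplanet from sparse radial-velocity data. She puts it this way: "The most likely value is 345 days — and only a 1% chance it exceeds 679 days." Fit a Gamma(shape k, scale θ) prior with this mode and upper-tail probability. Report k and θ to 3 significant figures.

k ≈ 11.7, θ ≈ 32.1

Gamma(k,θ) with k>1 has mode (k−1)θ, so θ = 345/(k−1).
Need P(X < 679) = 0.99 with θ tied to k this way. Start at k = 2, θ = 345: P(X<679) ≈ 0.585.
Too low — raise k to concentrate. Iterating converges to k ≈ 11.7.
Then θ = 345/(11.7−1) ≈ 32.1.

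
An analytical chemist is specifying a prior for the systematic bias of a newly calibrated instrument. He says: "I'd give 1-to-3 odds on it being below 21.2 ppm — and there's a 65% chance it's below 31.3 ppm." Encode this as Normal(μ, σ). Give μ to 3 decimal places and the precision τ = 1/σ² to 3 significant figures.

μ = 27.628, τ = 0.011

The p-quantile of Normal(μ,σ) is μ + z_p·σ, with z_{0.25} = -0.6745 and z_{0.65} = 0.3853.
Eliminate σ: μ = (z₂·x₁ − z₁·x₂)/(z₂ − z₁) = (0.3853·21.2 − (-0.6745)·31.3)/1.06 = 27.628.
Then σ = (x₂ − x₁)/(z₂ − z₁) = (31.3 − 21.2)/1.06 = 9.530.
Precision τ = 1/σ² = 1/9.53² = 0.011.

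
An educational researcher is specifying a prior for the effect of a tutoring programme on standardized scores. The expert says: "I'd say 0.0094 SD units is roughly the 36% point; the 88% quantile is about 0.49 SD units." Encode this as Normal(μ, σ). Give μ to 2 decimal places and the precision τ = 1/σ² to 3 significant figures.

For Normal(μ,σ), the p-quantile is μ + z_p·σ. Here z_{0.36} = -0.3585, z_{0.88} = 1.175.
So 0.0094 = μ − 0.3585σ and 0.49 = μ + 1.175σ.
Subtracting: σ = (0.49 − 0.0094)/(1.175 − (-0.3585)) = 0.31.
Then μ = 0.0094 − (-0.3585)·0.31 = 0.12.
Precision τ = 1/σ² = 1/0.3134² = 10.2.

μ = 0.12, τ = 10.2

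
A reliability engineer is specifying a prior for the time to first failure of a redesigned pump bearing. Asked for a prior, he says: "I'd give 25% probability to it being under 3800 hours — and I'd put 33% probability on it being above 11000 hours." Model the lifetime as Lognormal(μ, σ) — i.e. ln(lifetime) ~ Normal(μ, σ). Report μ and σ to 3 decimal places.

If T ~ Lognormal(μ,σ) then ln T ~ Normal(μ,σ), so the p-quantile of ln T is μ + z_p·σ.
ln(3800) = 8.243 and ln(11000) = 9.306; z_{0.25} = -0.6745, z_{0.67} = 0.4399.
σ = (9.306 − 8.243)/(0.4399 − (-0.6745)) = 0.954.
μ = 8.243 − (-0.6745)·0.954 = 8.886.

μ ≈ 8.886, σ ≈ 0.954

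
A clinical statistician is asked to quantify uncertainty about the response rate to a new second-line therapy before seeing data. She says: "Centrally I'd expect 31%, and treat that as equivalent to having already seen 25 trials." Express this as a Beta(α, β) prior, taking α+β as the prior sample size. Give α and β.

α = 7.75, β = 17.25

Under the effective-sample-size interpretation, Beta(α, β) has prior mean α/(α+β) and prior sample size α+β.
So α+β = 25 and α/(α+β) = 0.31, giving α = 0.31·25 = 7.75 and β = 25 − 7.75 = 17.25.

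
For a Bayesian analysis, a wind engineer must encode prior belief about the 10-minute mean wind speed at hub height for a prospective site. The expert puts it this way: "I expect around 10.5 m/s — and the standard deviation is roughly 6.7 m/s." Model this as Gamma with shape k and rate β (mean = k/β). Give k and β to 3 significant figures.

k ≈ 2.46, β ≈ 0.234

For Gamma(k, rate β): mean = k/β, variance = k/β², so CV = 1/√k.
CV = SD/mean = 6.7/10.5 = 0.6381, hence k = 1/CV² = 2.46.
Then β = k/mean = 2.46/10.5 = 0.234.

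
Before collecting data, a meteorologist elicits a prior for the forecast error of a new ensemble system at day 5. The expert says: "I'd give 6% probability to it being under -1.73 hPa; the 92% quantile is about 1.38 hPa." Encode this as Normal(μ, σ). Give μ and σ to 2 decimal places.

The p-quantile of Normal(μ,σ) is μ + z_p·σ, with z_{0.06} = -1.555 and z_{0.92} = 1.405.
Eliminate σ: μ = (z₂·x₁ − z₁·x₂)/(z₂ − z₁) = (1.405·-1.73 − (-1.555)·1.38)/2.96 = -0.10.
Then σ = (x₂ − x₁)/(z₂ − z₁) = (1.38 − -1.73)/2.96 = 1.05.

μ = -0.10, σ = 1.05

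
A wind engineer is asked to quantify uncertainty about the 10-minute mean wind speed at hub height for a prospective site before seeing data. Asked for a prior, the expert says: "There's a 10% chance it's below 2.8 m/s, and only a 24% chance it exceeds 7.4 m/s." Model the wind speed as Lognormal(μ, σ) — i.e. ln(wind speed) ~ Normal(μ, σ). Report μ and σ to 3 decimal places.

μ ≈ 1.656, σ ≈ 0.489

If T ~ Lognormal(μ,σ) then ln T ~ Normal(μ,σ), so the p-quantile of ln T is μ + z_p·σ.
ln(2.8) = 1.03 and ln(7.4) = 2.001; z_{0.1} = -1.282, z_{0.76} = 0.7063.
σ = (2.001 − 1.03)/(0.7063 − (-1.282)) = 0.489.
μ = 1.03 − (-1.282)·0.489 = 1.656.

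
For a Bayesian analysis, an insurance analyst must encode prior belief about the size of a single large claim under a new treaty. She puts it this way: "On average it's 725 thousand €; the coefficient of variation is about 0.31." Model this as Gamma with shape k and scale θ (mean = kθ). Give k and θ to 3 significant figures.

k ≈ 10.4, θ ≈ 69.7

For Gamma(k, scale θ): mean = kθ, variance = kθ², so CV = 1/√k.
CV = 0.31, hence k = 1/CV² = 10.4.
Then θ = mean/k = 725/10.4 = 69.7.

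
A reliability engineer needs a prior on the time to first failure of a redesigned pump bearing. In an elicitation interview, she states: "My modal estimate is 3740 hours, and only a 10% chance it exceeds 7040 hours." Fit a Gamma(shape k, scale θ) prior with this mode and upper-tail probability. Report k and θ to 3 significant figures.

k ≈ 5.78, θ ≈ 783

Gamma(k,θ) with k>1 has mode (k−1)θ, so θ = 3740/(k−1).
Need P(X < 7040) = 0.9 with θ tied to k this way. Start at k = 2, θ = 3740: P(X<7040) ≈ 0.561.
Too low — raise k to concentrate. Iterating converges to k ≈ 5.78.
Then θ = 3740/(5.78−1) ≈ 783.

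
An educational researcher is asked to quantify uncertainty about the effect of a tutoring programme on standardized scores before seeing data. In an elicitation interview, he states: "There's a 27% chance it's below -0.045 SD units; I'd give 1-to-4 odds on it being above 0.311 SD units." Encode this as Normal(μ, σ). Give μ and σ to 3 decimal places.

The p-quantile of Normal(μ,σ) is μ + z_p·σ, with z_{0.27} = -0.6128 and z_{0.8} = 0.8416.
Eliminate σ: μ = (z₂·x₁ − z₁·x₂)/(z₂ − z₁) = (0.8416·-0.045 − (-0.6128)·0.311)/1.454 = 0.105.
Then σ = (x₂ − x₁)/(z₂ − z₁) = (0.311 − -0.045)/1.454 = 0.245.

μ = 0.105, σ = 0.245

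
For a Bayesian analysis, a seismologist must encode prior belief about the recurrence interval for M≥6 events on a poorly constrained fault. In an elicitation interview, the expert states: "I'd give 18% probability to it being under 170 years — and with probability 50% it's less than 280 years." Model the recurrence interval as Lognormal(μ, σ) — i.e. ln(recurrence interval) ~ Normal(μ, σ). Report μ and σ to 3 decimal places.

μ ≈ 5.635, σ ≈ 0.545

If T ~ Lognormal(μ,σ) then ln T ~ Normal(μ,σ), so the p-quantile of ln T is μ + z_p·σ.
ln(170) = 5.136 and ln(280) = 5.635; z_{0.18} = -0.9154, z_{0.5} = 0.
σ = (5.635 − 5.136)/(0 − (-0.9154)) = 0.545.
μ = 5.136 − (-0.9154)·0.545 = 5.635.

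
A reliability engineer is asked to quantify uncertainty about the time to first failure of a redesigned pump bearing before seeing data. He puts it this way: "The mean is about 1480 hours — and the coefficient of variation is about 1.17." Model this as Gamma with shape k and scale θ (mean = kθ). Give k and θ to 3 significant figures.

For Gamma(k, scale θ): mean = kθ, variance = kθ², so CV = 1/√k.
CV = 1.17, hence k = 1/CV² = 0.731.
Then θ = mean/k = 1480/0.731 = 2030.

k ≈ 0.731, θ ≈ 2030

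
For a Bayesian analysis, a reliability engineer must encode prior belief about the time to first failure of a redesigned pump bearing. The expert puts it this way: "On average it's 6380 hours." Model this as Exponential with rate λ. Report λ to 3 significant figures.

Exponential mean = 1/λ, so λ = 1/6380.0 = 0.000157.

λ ≈ 0.000157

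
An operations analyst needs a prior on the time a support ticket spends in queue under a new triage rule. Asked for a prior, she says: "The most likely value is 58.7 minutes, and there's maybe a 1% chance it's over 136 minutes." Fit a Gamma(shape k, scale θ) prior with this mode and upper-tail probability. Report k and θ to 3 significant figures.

Gamma(k,θ) with k>1 has mode (k−1)θ, so θ = 58.7/(k−1).
Need P(X < 136) = 0.99 with θ tied to k this way. Start at k = 2, θ = 58.7: P(X<136) ≈ 0.673.
Too low — raise k to concentrate. Iterating converges to k ≈ 7.76.
Then θ = 58.7/(7.76−1) ≈ 8.69.

k ≈ 7.76, θ ≈ 8.69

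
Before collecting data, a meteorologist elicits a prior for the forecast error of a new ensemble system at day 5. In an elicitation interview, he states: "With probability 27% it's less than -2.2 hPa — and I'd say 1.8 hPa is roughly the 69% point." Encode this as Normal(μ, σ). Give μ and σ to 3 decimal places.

μ = 0.011, σ = 3.608

For Normal(μ,σ), the p-quantile is μ + z_p·σ. Here z_{0.27} = -0.6128, z_{0.69} = 0.4959.
So -2.2 = μ − 0.6128σ and 1.8 = μ + 0.4959σ.
Subtracting: σ = (1.8 − -2.2)/(0.4959 − (-0.6128)) = 3.608.
Then μ = -2.2 − (-0.6128)·3.608 = 0.011.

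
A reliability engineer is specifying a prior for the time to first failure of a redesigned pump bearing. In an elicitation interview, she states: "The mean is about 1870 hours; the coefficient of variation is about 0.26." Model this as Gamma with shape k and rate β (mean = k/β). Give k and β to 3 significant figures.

k ≈ 14.8, β ≈ 0.00791

For Gamma(k, rate β): mean = k/β, variance = k/β², so CV = 1/√k.
CV = 0.26, hence k = 1/CV² = 14.8.
Then β = k/mean = 14.8/1870 = 0.00791.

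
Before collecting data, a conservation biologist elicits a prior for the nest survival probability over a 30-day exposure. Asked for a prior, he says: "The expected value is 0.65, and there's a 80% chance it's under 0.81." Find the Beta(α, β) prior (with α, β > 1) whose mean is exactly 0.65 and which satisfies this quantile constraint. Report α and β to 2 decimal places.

α ≈ 4.24, β ≈ 2.28

With mean 0.65 fixed, write α = 0.65s, β = 0.35s where s = α+β.
Need P(θ < 0.81) = 0.8 under Beta(0.65s, 0.35s). Normal approximation: (q−m)/√(m(1−m)/s) ≈ z_{0.8} = 0.842, so s ≈ 0.65·0.35·(0.842)²/(0.81−0.65)² = 6.3.
At s = 6.3: P(θ<0.81) ≈ 0.795. Adjusting to match 0.8 gives s ≈ 6.53.
So α = 0.65·6.53 ≈ 4.24, β = 0.35·6.53 ≈ 2.28.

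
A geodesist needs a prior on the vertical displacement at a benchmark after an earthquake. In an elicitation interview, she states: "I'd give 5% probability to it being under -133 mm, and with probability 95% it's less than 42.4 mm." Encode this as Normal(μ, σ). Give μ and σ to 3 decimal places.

The p-quantile of Normal(μ,σ) is μ + z_p·σ, with z_{0.05} = -1.645 and z_{0.95} = 1.645.
Eliminate σ: μ = (z₂·x₁ − z₁·x₂)/(z₂ − z₁) = (1.645·-133 − (-1.645)·42.4)/3.29 = -45.300.
Then σ = (x₂ − x₁)/(z₂ − z₁) = (42.4 − -133)/3.29 = 53.318.

μ = -45.300, σ = 53.318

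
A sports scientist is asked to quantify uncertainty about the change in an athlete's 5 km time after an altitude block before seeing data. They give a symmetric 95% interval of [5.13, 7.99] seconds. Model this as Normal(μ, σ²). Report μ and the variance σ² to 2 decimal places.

A symmetric 95% interval runs μ ± z·σ with z = 1.96.
Half-width = 1.43, so σ = 1.43/1.96 = 0.730 and σ² = 0.53.
μ is the interval midpoint, 6.56.

μ = 6.56, σ² = 0.53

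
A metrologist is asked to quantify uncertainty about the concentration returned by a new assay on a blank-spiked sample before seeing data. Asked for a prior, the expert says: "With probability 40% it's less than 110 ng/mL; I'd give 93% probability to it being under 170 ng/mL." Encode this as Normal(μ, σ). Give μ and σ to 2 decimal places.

μ = 118.79, σ = 34.70

For Normal(μ,σ), the p-quantile is μ + z_p·σ. Here z_{0.4} = -0.2533, z_{0.93} = 1.476.
So 110 = μ − 0.2533σ and 170 = μ + 1.476σ.
Subtracting: σ = (170 − 110)/(1.476 − (-0.2533)) = 34.70.
Then μ = 110 − (-0.2533)·34.70 = 118.79.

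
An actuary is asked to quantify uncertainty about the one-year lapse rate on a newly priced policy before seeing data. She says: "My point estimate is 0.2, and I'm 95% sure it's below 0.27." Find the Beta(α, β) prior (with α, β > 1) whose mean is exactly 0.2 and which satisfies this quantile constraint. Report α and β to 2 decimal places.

With mean 0.2 fixed, write α = 0.2s, β = 0.8s where s = α+β.
Need P(θ < 0.27) = 0.95 under Beta(0.2s, 0.8s). Normal approximation: (q−m)/√(m(1−m)/s) ≈ z_{0.95} = 1.64, so s ≈ 0.2·0.8·(1.64)²/(0.27−0.2)² = 88.3.
At s = 88.3: P(θ<0.27) ≈ 0.943. Adjusting to match 0.95 gives s ≈ 96.62.
So α = 0.2·96.62 ≈ 19.32, β = 0.8·96.62 ≈ 77.30.

α ≈ 19.32, β ≈ 77.30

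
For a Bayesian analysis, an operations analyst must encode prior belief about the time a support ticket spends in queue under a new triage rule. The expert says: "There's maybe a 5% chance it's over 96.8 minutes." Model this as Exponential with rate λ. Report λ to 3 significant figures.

P(T > 96.8) = e^(−λ·96.8) = 0.05, so λ = −ln(0.05)/96.8 = 0.0309.

λ ≈ 0.0309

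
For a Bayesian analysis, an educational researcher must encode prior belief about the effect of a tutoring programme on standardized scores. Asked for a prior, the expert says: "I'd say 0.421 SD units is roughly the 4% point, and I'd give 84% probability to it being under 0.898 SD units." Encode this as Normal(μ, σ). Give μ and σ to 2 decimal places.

μ = 0.73, σ = 0.17

For Normal(μ,σ), the p-quantile is μ + z_p·σ. Here z_{0.04} = -1.751, z_{0.84} = 0.9945.
So 0.421 = μ − 1.751σ and 0.898 = μ + 0.9945σ.
Subtracting: σ = (0.898 − 0.421)/(0.9945 − (-1.751)) = 0.17.
Then μ = 0.421 − (-1.751)·0.17 = 0.73.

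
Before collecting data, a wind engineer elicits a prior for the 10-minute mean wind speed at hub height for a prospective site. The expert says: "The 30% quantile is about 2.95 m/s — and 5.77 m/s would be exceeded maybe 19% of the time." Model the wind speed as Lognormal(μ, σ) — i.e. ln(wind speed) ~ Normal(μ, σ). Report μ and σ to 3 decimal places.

If T ~ Lognormal(μ,σ) then ln T ~ Normal(μ,σ), so the p-quantile of ln T is μ + z_p·σ.
ln(2.95) = 1.082 and ln(5.77) = 1.753; z_{0.3} = -0.5244, z_{0.81} = 0.8779.
σ = (1.753 − 1.082)/(0.8779 − (-0.5244)) = 0.478.
μ = 1.082 − (-0.5244)·0.478 = 1.333.

μ ≈ 1.333, σ ≈ 0.478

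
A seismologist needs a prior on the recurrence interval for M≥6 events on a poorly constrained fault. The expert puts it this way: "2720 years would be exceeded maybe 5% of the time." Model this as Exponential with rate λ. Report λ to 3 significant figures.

λ ≈ 0.0011

P(T > 2720.0) = e^(−λ·2720.0) = 0.05, so λ = −ln(0.05)/2720.0 = 0.0011.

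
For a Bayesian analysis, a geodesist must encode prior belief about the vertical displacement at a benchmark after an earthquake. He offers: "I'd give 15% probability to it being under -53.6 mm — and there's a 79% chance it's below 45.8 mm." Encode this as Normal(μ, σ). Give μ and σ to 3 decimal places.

The p-quantile of Normal(μ,σ) is μ + z_p·σ, with z_{0.15} = -1.036 and z_{0.79} = 0.8064.
Eliminate σ: μ = (z₂·x₁ − z₁·x₂)/(z₂ − z₁) = (0.8064·-53.6 − (-1.036)·45.8)/1.843 = 2.303.
Then σ = (x₂ − x₁)/(z₂ − z₁) = (45.8 − -53.6)/1.843 = 53.938.

μ = 2.303, σ = 53.938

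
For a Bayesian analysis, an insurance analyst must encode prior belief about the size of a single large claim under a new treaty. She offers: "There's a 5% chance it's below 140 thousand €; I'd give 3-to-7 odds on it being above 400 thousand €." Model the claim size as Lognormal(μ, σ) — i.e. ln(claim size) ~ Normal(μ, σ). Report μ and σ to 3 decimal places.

μ ≈ 5.738, σ ≈ 0.484

If T ~ Lognormal(μ,σ) then ln T ~ Normal(μ,σ), so the p-quantile of ln T is μ + z_p·σ.
ln(140) = 4.942 and ln(400) = 5.991; z_{0.05} = -1.645, z_{0.7} = 0.5244.
σ = (5.991 − 4.942)/(0.5244 − (-1.645)) = 0.484.
μ = 4.942 − (-1.645)·0.484 = 5.738.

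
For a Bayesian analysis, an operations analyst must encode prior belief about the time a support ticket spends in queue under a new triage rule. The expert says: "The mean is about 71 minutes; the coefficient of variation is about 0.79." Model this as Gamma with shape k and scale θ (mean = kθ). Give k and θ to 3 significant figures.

k ≈ 1.6, θ ≈ 44.3

For Gamma(k, scale θ): mean = kθ, variance = kθ², so CV = 1/√k.
CV = 0.79, hence k = 1/CV² = 1.6.
Then θ = mean/k = 71/1.6 = 44.3.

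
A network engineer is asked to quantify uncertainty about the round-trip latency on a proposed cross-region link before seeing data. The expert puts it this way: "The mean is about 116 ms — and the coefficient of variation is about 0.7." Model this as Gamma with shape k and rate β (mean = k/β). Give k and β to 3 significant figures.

For Gamma(k, rate β): mean = k/β, variance = k/β², so CV = 1/√k.
CV = 0.7, hence k = 1/CV² = 2.04.
Then β = k/mean = 2.04/116 = 0.0176.

k ≈ 2.04, β ≈ 0.0176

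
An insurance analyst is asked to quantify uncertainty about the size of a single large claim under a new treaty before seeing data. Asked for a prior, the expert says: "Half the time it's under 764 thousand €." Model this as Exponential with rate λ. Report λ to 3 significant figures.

Exponential median = ln 2 / λ, so λ = ln 2 / 764.0 = 0.000907.

λ ≈ 0.000907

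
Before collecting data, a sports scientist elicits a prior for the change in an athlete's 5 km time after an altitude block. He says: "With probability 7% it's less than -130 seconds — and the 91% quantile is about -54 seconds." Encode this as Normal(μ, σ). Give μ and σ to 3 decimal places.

μ = -90.178, σ = 26.983

For Normal(μ,σ), the p-quantile is μ + z_p·σ. Here z_{0.07} = -1.476, z_{0.91} = 1.341.
So -130 = μ − 1.476σ and -54 = μ + 1.341σ.
Subtracting: σ = (-54 − -130)/(1.341 − (-1.476)) = 26.983.
Then μ = -130 − (-1.476)·26.983 = -90.178.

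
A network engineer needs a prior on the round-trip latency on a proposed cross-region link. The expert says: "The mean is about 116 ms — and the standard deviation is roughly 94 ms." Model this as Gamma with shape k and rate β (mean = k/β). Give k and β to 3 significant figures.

For Gamma(k, rate β): mean = k/β, variance = k/β², so CV = 1/√k.
CV = SD/mean = 94/116 = 0.8103, hence k = 1/CV² = 1.52.
Then β = k/mean = 1.52/116 = 0.0131.

k ≈ 1.52, β ≈ 0.0131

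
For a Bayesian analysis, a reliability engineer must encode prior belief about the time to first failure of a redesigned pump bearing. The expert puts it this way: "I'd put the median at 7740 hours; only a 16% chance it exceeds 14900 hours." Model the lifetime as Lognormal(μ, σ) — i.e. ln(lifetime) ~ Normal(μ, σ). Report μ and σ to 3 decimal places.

If T ~ Lognormal(μ,σ) then ln T ~ Normal(μ,σ), so the p-quantile of ln T is μ + z_p·σ.
ln(7740) = 8.954 and ln(14900) = 9.609; z_{0.5} = 0, z_{0.84} = 0.9945.
σ = (9.609 − 8.954)/(0.9945 − (0)) = 0.659.
μ = 8.954 − (0)·0.659 = 8.954.

μ ≈ 8.954, σ ≈ 0.659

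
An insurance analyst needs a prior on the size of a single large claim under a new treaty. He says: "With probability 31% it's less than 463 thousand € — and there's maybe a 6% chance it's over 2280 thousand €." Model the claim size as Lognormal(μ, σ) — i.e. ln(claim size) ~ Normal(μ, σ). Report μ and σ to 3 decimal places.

If T ~ Lognormal(μ,σ) then ln T ~ Normal(μ,σ), so the p-quantile of ln T is μ + z_p·σ.
ln(463) = 6.138 and ln(2280) = 7.732; z_{0.31} = -0.4959, z_{0.94} = 1.555.
σ = (7.732 − 6.138)/(1.555 − (-0.4959)) = 0.777.
μ = 6.138 − (-0.4959)·0.777 = 6.523.

μ ≈ 6.523, σ ≈ 0.777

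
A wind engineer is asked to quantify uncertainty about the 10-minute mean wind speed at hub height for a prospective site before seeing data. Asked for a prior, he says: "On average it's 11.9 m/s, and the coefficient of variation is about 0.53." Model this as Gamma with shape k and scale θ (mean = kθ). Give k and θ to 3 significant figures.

k ≈ 3.56, θ ≈ 3.34

For Gamma(k, scale θ): mean = kθ, variance = kθ², so CV = 1/√k.
CV = 0.53, hence k = 1/CV² = 3.56.
Then θ = mean/k = 11.9/3.56 = 3.34.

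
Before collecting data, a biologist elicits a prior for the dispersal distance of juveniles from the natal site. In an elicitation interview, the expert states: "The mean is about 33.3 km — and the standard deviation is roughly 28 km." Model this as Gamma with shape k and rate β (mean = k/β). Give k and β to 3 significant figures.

For Gamma(k, rate β): mean = k/β, variance = k/β², so CV = 1/√k.
CV = SD/mean = 28/33.3 = 0.8408, hence k = 1/CV² = 1.41.
Then β = k/mean = 1.41/33.3 = 0.0425.

k ≈ 1.41, β ≈ 0.0425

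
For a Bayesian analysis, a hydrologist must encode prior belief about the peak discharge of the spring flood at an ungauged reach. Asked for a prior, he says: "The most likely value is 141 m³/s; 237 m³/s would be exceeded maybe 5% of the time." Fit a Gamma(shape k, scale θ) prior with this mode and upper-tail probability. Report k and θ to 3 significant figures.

k ≈ 11.4, θ ≈ 13.6

Gamma(k,θ) with k>1 has mode (k−1)θ, so θ = 141/(k−1).
Need P(X < 237) = 0.95 with θ tied to k this way. Start at k = 2, θ = 141: P(X<237) ≈ 0.501.
Too low — raise k to concentrate. Iterating converges to k ≈ 11.4.
Then θ = 141/(11.4−1) ≈ 13.6.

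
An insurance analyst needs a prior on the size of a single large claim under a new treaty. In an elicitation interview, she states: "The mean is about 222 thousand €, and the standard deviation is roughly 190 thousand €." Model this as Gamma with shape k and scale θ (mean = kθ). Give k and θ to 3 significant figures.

For Gamma(k, scale θ): mean = kθ, variance = kθ², so CV = 1/√k.
CV = SD/mean = 190/222 = 0.8559, hence k = 1/CV² = 1.37.
Then θ = mean/k = 222/1.37 = 163.

k ≈ 1.37, θ ≈ 163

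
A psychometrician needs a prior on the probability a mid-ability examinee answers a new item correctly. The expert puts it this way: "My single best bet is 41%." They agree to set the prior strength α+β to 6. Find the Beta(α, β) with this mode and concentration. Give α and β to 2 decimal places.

α = 2.64, β = 3.36

For α,β > 1 the Beta mode is (α−1)/(α+β−2). With α+β = 6, the mode is (α−1)/4.
Set (α−1)/4 = 0.41 → α = 1 + 0.41·4 = 2.64.
β = 6 − α = 3.36.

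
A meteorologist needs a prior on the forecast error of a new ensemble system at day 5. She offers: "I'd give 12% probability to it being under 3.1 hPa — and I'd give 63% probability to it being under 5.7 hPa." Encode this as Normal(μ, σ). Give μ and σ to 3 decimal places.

μ = 5.127, σ = 1.725

The p-quantile of Normal(μ,σ) is μ + z_p·σ, with z_{0.12} = -1.175 and z_{0.63} = 0.3319.
Eliminate σ: μ = (z₂·x₁ − z₁·x₂)/(z₂ − z₁) = (0.3319·3.1 − (-1.175)·5.7)/1.507 = 5.127.
Then σ = (x₂ − x₁)/(z₂ − z₁) = (5.7 − 3.1)/1.507 = 1.725.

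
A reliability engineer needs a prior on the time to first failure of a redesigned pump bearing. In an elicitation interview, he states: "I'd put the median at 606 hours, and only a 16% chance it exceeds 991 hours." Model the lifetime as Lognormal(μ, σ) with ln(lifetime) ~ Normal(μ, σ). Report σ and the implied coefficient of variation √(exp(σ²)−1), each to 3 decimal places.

If T ~ Lognormal(μ,σ) then ln T ~ Normal(μ,σ), so the p-quantile of ln T is μ + z_p·σ.
ln(606) = 6.407 and ln(991) = 6.899; z_{0.5} = 0, z_{0.84} = 0.9945.
σ = (6.899 − 6.407)/(0.9945 − (0)) = 0.495.
μ = 6.407 − (0)·0.495 = 6.407.
CV = √(exp(σ²)−1) = √(exp(0.2446)−1) = 0.526.

σ ≈ 0.495, CV ≈ 0.526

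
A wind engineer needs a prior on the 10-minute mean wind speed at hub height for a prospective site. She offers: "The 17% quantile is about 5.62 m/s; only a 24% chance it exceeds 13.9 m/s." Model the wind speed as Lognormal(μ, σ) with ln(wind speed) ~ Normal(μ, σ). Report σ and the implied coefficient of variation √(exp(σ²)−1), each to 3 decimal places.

If T ~ Lognormal(μ,σ) then ln T ~ Normal(μ,σ), so the p-quantile of ln T is μ + z_p·σ.
ln(5.62) = 1.726 and ln(13.9) = 2.632; z_{0.17} = -0.9542, z_{0.76} = 0.7063.
σ = (2.632 − 1.726)/(0.7063 − (-0.9542)) = 0.545.
μ = 1.726 − (-0.9542)·0.545 = 2.247.
CV = √(exp(σ²)−1) = √(exp(0.2974)−1) = 0.589.

σ ≈ 0.545, CV ≈ 0.589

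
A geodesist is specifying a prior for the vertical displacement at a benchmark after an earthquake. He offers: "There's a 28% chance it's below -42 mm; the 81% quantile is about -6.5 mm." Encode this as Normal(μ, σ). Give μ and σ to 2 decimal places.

For Normal(μ,σ), the p-quantile is μ + z_p·σ. Here z_{0.28} = -0.5828, z_{0.81} = 0.8779.
So -42 = μ − 0.5828σ and -6.5 = μ + 0.8779σ.
Subtracting: σ = (-6.5 − -42)/(0.8779 − (-0.5828)) = 24.30.
Then μ = -42 − (-0.5828)·24.30 = -27.84.

μ = -27.84, σ = 24.30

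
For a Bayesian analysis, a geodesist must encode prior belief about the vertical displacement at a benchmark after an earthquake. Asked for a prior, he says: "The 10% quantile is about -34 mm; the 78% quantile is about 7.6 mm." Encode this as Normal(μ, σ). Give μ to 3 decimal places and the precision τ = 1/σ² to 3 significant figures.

For Normal(μ,σ), the p-quantile is μ + z_p·σ. Here z_{0.1} = -1.282, z_{0.78} = 0.7722.
So -34 = μ − 1.282σ and 7.6 = μ + 0.7722σ.
Subtracting: σ = (7.6 − -34)/(0.7722 − (-1.282)) = 20.256.
Then μ = -34 − (-1.282)·20.256 = -8.041.
Precision τ = 1/σ² = 1/20.26² = 0.00244.

μ = -8.041, τ = 0.00244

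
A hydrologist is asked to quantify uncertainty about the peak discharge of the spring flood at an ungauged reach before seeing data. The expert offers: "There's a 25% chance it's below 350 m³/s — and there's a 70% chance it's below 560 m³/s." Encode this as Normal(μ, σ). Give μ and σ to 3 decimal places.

μ = 468.145, σ = 175.162

The p-quantile of Normal(μ,σ) is μ + z_p·σ, with z_{0.25} = -0.6745 and z_{0.7} = 0.5244.
Eliminate σ: μ = (z₂·x₁ − z₁·x₂)/(z₂ − z₁) = (0.5244·350 − (-0.6745)·560)/1.199 = 468.145.
Then σ = (x₂ − x₁)/(z₂ − z₁) = (560 − 350)/1.199 = 175.162.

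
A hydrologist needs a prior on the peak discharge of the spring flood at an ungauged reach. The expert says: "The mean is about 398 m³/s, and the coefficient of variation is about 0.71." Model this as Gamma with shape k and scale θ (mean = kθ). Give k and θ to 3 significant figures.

For Gamma(k, scale θ): mean = kθ, variance = kθ², so CV = 1/√k.
CV = 0.71, hence k = 1/CV² = 1.98.
Then θ = mean/k = 398/1.98 = 201.

k ≈ 1.98, θ ≈ 201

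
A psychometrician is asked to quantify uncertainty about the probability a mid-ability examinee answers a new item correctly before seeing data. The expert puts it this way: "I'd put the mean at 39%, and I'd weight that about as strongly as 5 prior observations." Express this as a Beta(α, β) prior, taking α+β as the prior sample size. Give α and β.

α = 1.95, β = 3.05

Under the effective-sample-size interpretation, Beta(α, β) has prior mean α/(α+β) and prior sample size α+β.
So α+β = 5 and α/(α+β) = 0.39, giving α = 0.39·5 = 1.95 and β = 5 − 1.95 = 3.05.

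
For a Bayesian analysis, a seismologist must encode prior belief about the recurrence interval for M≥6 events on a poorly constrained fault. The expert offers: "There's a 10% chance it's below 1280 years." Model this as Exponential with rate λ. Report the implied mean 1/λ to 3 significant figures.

mean ≈ 12100 years

P(T < 1280.0) = 1 − e^(−λ·1280.0) = 0.1, so λ = −ln(1−0.1)/1280.0 = −ln(0.9)/1280.0 = 8.23e-05.
Mean = 1/λ = 12100 years.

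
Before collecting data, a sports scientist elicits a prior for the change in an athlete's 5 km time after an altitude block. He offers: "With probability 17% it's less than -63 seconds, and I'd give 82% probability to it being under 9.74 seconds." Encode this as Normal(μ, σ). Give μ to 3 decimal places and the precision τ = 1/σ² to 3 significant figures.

μ = -25.875, τ = 0.000661

For Normal(μ,σ), the p-quantile is μ + z_p·σ. Here z_{0.17} = -0.9542, z_{0.82} = 0.9154.
So -63 = μ − 0.9542σ and 9.74 = μ + 0.9154σ.
Subtracting: σ = (9.74 − -63)/(0.9154 − (-0.9542)) = 38.908.
Then μ = -63 − (-0.9542)·38.908 = -25.875.
Precision τ = 1/σ² = 1/38.91² = 0.000661.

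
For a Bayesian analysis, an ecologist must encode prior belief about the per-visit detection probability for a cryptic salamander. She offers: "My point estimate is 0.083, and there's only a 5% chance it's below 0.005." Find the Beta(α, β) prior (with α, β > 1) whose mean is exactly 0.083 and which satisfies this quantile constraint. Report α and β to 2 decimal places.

With mean 0.083 fixed, write α = 0.083s, β = 0.917s where s = α+β.
Need P(θ < 0.005) = 0.05 under Beta(0.083s, 0.917s). Normal approximation: (q−m)/√(m(1−m)/s) ≈ z_{0.05} = -1.64, so s ≈ 0.083·0.917·(-1.64)²/(0.005−0.083)² = 33.8.
At s = 33.8: P(θ<0.005) ≈ 0.001. Adjusting to match 0.05 gives s ≈ 12.44.
So α = 0.083·12.44 ≈ 1.03, β = 0.917·12.44 ≈ 11.41.

α ≈ 1.03, β ≈ 11.41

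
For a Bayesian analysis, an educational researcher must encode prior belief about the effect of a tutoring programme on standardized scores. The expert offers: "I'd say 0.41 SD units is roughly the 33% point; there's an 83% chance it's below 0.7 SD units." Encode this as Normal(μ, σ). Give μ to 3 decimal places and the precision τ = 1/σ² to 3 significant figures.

μ = 0.502, τ = 23.1

For Normal(μ,σ), the p-quantile is μ + z_p·σ. Here z_{0.33} = -0.4399, z_{0.83} = 0.9542.
So 0.41 = μ − 0.4399σ and 0.7 = μ + 0.9542σ.
Subtracting: σ = (0.7 − 0.41)/(0.9542 − (-0.4399)) = 0.208.
Then μ = 0.41 − (-0.4399)·0.208 = 0.502.
Precision τ = 1/σ² = 1/0.208² = 23.1.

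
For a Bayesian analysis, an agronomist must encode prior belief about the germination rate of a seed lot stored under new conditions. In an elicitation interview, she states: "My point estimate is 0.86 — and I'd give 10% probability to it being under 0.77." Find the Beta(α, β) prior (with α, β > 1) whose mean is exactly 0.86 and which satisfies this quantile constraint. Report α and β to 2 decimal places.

α ≈ 22.71, β ≈ 3.70

With mean 0.86 fixed, write α = 0.86s, β = 0.14s where s = α+β.
Need P(θ < 0.77) = 0.1 under Beta(0.86s, 0.14s). Normal approximation: (q−m)/√(m(1−m)/s) ≈ z_{0.1} = -1.28, so s ≈ 0.86·0.14·(-1.28)²/(0.77−0.86)² = 24.4.
At s = 24.4: P(θ<0.77) ≈ 0.107. Adjusting to match 0.1 gives s ≈ 26.41.
So α = 0.86·26.41 ≈ 22.71, β = 0.14·26.41 ≈ 3.70.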